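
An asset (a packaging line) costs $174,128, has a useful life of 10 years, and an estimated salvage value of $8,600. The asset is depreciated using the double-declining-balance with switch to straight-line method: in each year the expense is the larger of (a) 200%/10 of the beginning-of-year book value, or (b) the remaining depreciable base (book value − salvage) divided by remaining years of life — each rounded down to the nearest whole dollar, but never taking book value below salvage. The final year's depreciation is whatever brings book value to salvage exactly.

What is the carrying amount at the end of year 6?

$45,648

Depreciable base = $174,128 − $8,600 = $165,528.
Year 1: DB = ⌊$174,128 × 200%/10⌋ = $34,825; SL = ⌊$165,528/10⌋ = $16,552 → take DB $34,825. Book value $139,303.
Year 2: DB = ⌊$139,303 × 200%/10⌋ = $27,860; SL = ⌊$130,703/9⌋ = $14,522 → take DB $27,860. Book value $111,443.
Year 3: DB = ⌊$111,443 × 200%/10⌋ = $22,288; SL = ⌊$102,843/8⌋ = $12,855 → take DB $22,288. Book value $89,155.
Year 4: DB = ⌊$89,155 × 200%/10⌋ = $17,831; SL = ⌊$80,555/7⌋ = $11,507 → take DB $17,831. Book value $71,324.
Year 5: DB = ⌊$71,324 × 200%/10⌋ = $14,264; SL = ⌊$62,724/6⌋ = $10,454 → take DB $14,264. Book value $57,060.
Year 6: DB = ⌊$57,060 × 200%/10⌋ = $11,412; SL = ⌊$48,460/5⌋ = $9,692 → take DB $11,412. Book value $45,648.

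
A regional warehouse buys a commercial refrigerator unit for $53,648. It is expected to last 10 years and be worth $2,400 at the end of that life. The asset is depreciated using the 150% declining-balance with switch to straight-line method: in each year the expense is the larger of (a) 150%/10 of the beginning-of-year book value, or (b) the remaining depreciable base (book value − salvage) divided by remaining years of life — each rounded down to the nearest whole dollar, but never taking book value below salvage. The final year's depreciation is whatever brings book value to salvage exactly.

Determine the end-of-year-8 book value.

$10,936

Depreciable base = $53,648 − $2,400 = $51,248.
Year 1: DB = ⌊$53,648 × 150%/10⌋ = $8,047; SL = ⌊$51,248/10⌋ = $5,124 → take DB $8,047. Book value $45,601.
Year 2: DB = ⌊$45,601 × 150%/10⌋ = $6,840; SL = ⌊$43,201/9⌋ = $4,800 → take DB $6,840. Book value $38,761.
Year 3: DB = ⌊$38,761 × 150%/10⌋ = $5,814; SL = ⌊$36,361/8⌋ = $4,545 → take DB $5,814. Book value $32,947.
Year 4: DB = ⌊$32,947 × 150%/10⌋ = $4,942; SL = ⌊$30,547/7⌋ = $4,363 → take DB $4,942. Book value $28,005.
Year 5: DB = ⌊$28,005 × 150%/10⌋ = $4,200; SL = ⌊$25,605/6⌋ = $4,267 → take SL $4,267. Book value $23,738.
Year 6: DB = ⌊$23,738 × 150%/10⌋ = $3,560; SL = ⌊$21,338/5⌋ = $4,267 → take SL $4,267. Book value $19,471.
Year 7: DB = ⌊$19,471 × 150%/10⌋ = $2,920; SL = ⌊$17,071/4⌋ = $4,267 → take SL $4,267. Book value $15,204.
Year 8: DB = ⌊$15,204 × 150%/10⌋ = $2,280; SL = ⌊$12,804/3⌋ = $4,268 → take SL $4,268. Book value $10,936.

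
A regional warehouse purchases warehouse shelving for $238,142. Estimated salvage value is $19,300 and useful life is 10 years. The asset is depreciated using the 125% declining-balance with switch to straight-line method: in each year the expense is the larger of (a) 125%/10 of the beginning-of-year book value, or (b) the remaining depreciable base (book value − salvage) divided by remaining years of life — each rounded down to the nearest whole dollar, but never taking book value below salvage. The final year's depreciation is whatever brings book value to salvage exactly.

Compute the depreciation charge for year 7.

$20,034

Depreciable base = $238,142 − $19,300 = $218,842.
Year 1: DB = ⌊$238,142 × 125%/10⌋ = $29,767; SL = ⌊$218,842/10⌋ = $21,884 → take DB $29,767. Book value $208,375.
Year 2: DB = ⌊$208,375 × 125%/10⌋ = $26,046; SL = ⌊$189,075/9⌋ = $21,008 → take DB $26,046. Book value $182,329.
Year 3: DB = ⌊$182,329 × 125%/10⌋ = $22,791; SL = ⌊$163,029/8⌋ = $20,378 → take DB $22,791. Book value $159,538.
Year 4: DB = ⌊$159,538 × 125%/10⌋ = $19,942; SL = ⌊$140,238/7⌋ = $20,034 → take SL $20,034. Book value $139,504.
Year 5: DB = ⌊$139,504 × 125%/10⌋ = $17,438; SL = ⌊$120,204/6⌋ = $20,034 → take SL $20,034. Book value $119,470.
Year 6: DB = ⌊$119,470 × 125%/10⌋ = $14,933; SL = ⌊$100,170/5⌋ = $20,034 → take SL $20,034. Book value $99,436.
Year 7: DB = ⌊$99,436 × 125%/10⌋ = $12,429; SL = ⌊$80,136/4⌋ = $20,034 → take SL $20,034. Book value $79,402.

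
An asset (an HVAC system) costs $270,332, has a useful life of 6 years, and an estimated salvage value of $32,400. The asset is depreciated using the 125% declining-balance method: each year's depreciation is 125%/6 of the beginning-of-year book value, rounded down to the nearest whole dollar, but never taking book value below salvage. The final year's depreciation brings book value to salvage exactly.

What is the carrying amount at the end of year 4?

Depreciable base = $270,332 − $32,400 = $237,932.
Year 1: ⌊$270,332 × 125%/6⌋ = $56,319. Book value $214,013.
Year 2: ⌊$214,013 × 125%/6⌋ = $44,586. Book value $169,427.
Year 3: ⌊$169,427 × 125%/6⌋ = $35,297. Book value $134,130.
Year 4: ⌊$134,130 × 125%/6⌋ = $27,943. Book value $106,187.

$106,187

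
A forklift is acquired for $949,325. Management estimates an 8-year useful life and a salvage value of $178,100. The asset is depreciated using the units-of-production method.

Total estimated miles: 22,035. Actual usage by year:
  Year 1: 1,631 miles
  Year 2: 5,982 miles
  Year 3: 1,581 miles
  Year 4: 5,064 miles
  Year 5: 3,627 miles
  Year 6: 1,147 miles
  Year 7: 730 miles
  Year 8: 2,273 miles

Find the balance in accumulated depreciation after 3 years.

$321,790

Depreciable base = $949,325 − $178,100 = $771,225.
Rate = $771,225 / 22,035 miles = $35 per mile.
Year 1: 1,631 × $35 = $57,085. Book value $892,240.
Year 2: 5,982 × $35 = $209,370. Book value $682,870.
Year 3: 1,581 × $35 = $55,335. Book value $627,535.
Accumulated through year 3 = $949,325 − $627,535 = $321,790.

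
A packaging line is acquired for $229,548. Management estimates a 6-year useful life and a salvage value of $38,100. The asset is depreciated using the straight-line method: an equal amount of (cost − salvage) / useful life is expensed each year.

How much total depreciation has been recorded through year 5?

$159,540

Depreciable base = $229,548 − $38,100 = $191,448.
Annual expense = $191,448 / 6 = $31,908.
End of year 1: book value $197,640.
End of year 2: book value $165,732.
End of year 3: book value $133,824.
End of year 4: book value $101,916.
End of year 5: book value $70,008.
Accumulated through year 5 = $229,548 − $70,008 = $159,540.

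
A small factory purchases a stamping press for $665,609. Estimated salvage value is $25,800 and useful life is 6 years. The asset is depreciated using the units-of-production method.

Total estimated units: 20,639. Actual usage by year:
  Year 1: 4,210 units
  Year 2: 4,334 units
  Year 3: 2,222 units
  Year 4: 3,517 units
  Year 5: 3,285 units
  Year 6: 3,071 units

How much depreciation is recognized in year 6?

$95,201

Depreciable base = $665,609 − $25,800 = $639,809.
Rate = $639,809 / 20,639 units = $31 per unit.
Year 1: 4,210 × $31 = $130,510. Book value $535,099.
Year 2: 4,334 × $31 = $134,354. Book value $400,745.
Year 3: 2,222 × $31 = $68,882. Book value $331,863.
Year 4: 3,517 × $31 = $109,027. Book value $222,836.
Year 5: 3,285 × $31 = $101,835. Book value $121,001.
Year 6: 3,071 × $31 = $95,201. Book value $25,800.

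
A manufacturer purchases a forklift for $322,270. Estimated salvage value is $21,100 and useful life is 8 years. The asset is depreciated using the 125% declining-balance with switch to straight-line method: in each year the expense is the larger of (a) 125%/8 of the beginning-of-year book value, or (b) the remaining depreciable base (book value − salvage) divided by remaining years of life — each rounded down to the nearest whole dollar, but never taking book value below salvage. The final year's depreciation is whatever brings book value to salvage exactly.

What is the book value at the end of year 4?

Depreciable base = $322,270 − $21,100 = $301,170.
Year 1: DB = ⌊$322,270 × 125%/8⌋ = $50,354; SL = ⌊$301,170/8⌋ = $37,646 → take DB $50,354. Book value $271,916.
Year 2: DB = ⌊$271,916 × 125%/8⌋ = $42,486; SL = ⌊$250,816/7⌋ = $35,830 → take DB $42,486. Book value $229,430.
Year 3: DB = ⌊$229,430 × 125%/8⌋ = $35,848; SL = ⌊$208,330/6⌋ = $34,721 → take DB $35,848. Book value $193,582.
Year 4: DB = ⌊$193,582 × 125%/8⌋ = $30,247; SL = ⌊$172,482/5⌋ = $34,496 → take SL $34,496. Book value $159,086.

$159,086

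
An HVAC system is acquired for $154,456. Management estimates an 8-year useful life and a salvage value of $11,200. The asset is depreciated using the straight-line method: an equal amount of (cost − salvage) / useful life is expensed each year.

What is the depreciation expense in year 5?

$17,907

Depreciable base = $154,456 − $11,200 = $143,256.
Annual expense = $143,256 / 8 = $17,907.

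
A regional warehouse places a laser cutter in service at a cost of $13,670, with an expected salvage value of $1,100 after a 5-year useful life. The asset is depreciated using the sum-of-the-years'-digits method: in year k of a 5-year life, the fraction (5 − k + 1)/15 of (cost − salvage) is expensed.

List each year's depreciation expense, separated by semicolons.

$4,190; $3,352; $2,514; $1,676; $838

Depreciable base = $13,670 − $1,100 = $12,570.
Sum of the years' digits = 5+4+3+2+1 = 15.
Year 1: $12,570 × 5/15 = $4,190. Book value $9,480.
Year 2: $12,570 × 4/15 = $3,352. Book value $6,128.
Year 3: $12,570 × 3/15 = $2,514. Book value $3,614.
Year 4: $12,570 × 2/15 = $1,676. Book value $1,938.
Year 5: $12,570 × 1/15 = $838. Book value $1,100.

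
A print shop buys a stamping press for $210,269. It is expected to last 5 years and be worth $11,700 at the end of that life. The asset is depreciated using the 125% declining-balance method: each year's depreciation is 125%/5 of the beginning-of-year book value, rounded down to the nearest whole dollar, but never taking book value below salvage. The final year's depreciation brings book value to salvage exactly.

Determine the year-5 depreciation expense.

$54,831

Depreciable base = $210,269 − $11,700 = $198,569.
Year 1: ⌊$210,269 × 125%/5⌋ = $52,567. Book value $157,702.
Year 2: ⌊$157,702 × 125%/5⌋ = $39,425. Book value $118,277.
Year 3: ⌊$118,277 × 125%/5⌋ = $29,569. Book value $88,708.
Year 4: ⌊$88,708 × 125%/5⌋ = $22,177. Book value $66,531.
Year 5 (final): $66,531 − $11,700 = $54,831. Book value $11,700.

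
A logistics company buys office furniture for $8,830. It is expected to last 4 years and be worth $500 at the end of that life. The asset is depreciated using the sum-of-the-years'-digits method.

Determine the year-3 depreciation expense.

Depreciable base = $8,830 − $500 = $8,330.
Sum of the years' digits = 4+3+2+1 = 10.
Year 1: $8,330 × 4/10 = $3,332. Book value $5,498.
Year 2: $8,330 × 3/10 = $2,499. Book value $2,999.
Year 3: $8,330 × 2/10 = $1,666. Book value $1,333.

$1,666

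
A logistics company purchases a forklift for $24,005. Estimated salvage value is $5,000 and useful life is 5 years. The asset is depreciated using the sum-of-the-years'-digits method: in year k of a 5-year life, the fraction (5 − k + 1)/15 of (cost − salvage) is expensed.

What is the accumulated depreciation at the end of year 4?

$17,738

Depreciable base = $24,005 − $5,000 = $19,005.
Sum of the years' digits = 5+4+3+2+1 = 15.
Year 1: $19,005 × 5/15 = $6,335. Book value $17,670.
Year 2: $19,005 × 4/15 = $5,068. Book value $12,602.
Year 3: $19,005 × 3/15 = $3,801. Book value $8,801.
Year 4: $19,005 × 2/15 = $2,534. Book value $6,267.
Accumulated through year 4 = $24,005 − $6,267 = $17,738.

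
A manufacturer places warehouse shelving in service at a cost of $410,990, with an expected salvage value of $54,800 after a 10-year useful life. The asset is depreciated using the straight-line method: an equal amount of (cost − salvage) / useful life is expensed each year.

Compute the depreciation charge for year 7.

$35,619

Depreciable base = $410,990 − $54,800 = $356,190.
Annual expense = $356,190 / 10 = $35,619.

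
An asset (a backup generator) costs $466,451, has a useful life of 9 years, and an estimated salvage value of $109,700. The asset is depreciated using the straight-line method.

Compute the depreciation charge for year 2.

$39,639

Depreciable base = $466,451 − $109,700 = $356,751.
Annual expense = $356,751 / 9 = $39,639.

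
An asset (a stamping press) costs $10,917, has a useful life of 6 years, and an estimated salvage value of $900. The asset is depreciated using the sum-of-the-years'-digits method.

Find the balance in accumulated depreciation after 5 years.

$9,540

Depreciable base = $10,917 − $900 = $10,017.
Sum of the years' digits = 6+5+4+3+2+1 = 21.
Year 1: $10,017 × 6/21 = $2,862. Book value $8,055.
Year 2: $10,017 × 5/21 = $2,385. Book value $5,670.
Year 3: $10,017 × 4/21 = $1,908. Book value $3,762.
Year 4: $10,017 × 3/21 = $1,431. Book value $2,331.
Year 5: $10,017 × 2/21 = $954. Book value $1,377.
Accumulated through year 5 = $10,917 − $1,377 = $9,540.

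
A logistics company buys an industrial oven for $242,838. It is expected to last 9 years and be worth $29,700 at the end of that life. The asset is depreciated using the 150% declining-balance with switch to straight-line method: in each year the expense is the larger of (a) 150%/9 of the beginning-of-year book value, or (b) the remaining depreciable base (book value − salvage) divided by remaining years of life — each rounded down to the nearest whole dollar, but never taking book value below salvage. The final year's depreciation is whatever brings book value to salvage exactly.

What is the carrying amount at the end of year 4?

$117,110

Depreciable base = $242,838 − $29,700 = $213,138.
Year 1: DB = ⌊$242,838 × 150%/9⌋ = $40,473; SL = ⌊$213,138/9⌋ = $23,682 → take DB $40,473. Book value $202,365.
Year 2: DB = ⌊$202,365 × 150%/9⌋ = $33,727; SL = ⌊$172,665/8⌋ = $21,583 → take DB $33,727. Book value $168,638.
Year 3: DB = ⌊$168,638 × 150%/9⌋ = $28,106; SL = ⌊$138,938/7⌋ = $19,848 → take DB $28,106. Book value $140,532.
Year 4: DB = ⌊$140,532 × 150%/9⌋ = $23,422; SL = ⌊$110,832/6⌋ = $18,472 → take DB $23,422. Book value $117,110.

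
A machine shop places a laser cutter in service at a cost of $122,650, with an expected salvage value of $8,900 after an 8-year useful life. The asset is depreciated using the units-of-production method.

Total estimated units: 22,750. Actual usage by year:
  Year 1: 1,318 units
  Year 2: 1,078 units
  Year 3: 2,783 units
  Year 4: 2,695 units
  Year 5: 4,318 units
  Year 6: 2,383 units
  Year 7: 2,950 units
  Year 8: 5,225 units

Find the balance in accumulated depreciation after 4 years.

Depreciable base = $122,650 − $8,900 = $113,750.
Rate = $113,750 / 22,750 units = $5 per unit.
Year 1: 1,318 × $5 = $6,590. Book value $116,060.
Year 2: 1,078 × $5 = $5,390. Book value $110,670.
Year 3: 2,783 × $5 = $13,915. Book value $96,755.
Year 4: 2,695 × $5 = $13,475. Book value $83,280.
Accumulated through year 4 = $122,650 − $83,280 = $39,370.

$39,370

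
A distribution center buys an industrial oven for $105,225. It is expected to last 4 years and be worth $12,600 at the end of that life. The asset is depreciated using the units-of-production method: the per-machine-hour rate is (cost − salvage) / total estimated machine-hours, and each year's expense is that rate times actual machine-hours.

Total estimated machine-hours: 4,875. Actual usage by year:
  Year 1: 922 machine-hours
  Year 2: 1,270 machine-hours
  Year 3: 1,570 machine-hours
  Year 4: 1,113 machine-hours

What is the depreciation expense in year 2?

Depreciable base = $105,225 − $12,600 = $92,625.
Rate = $92,625 / 4,875 machine-hours = $19 per machine-hour.
Year 1: 922 × $19 = $17,518. Book value $87,707.
Year 2: 1,270 × $19 = $24,130. Book value $63,577.

$24,130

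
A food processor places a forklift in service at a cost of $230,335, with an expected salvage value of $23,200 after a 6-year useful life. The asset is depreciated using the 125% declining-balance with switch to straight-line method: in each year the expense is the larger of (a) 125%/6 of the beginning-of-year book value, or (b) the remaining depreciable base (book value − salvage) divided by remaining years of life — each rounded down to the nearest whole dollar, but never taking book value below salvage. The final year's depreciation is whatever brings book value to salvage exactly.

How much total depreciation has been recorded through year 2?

$85,975

Depreciable base = $230,335 − $23,200 = $207,135.
Year 1: DB = ⌊$230,335 × 125%/6⌋ = $47,986; SL = ⌊$207,135/6⌋ = $34,522 → take DB $47,986. Book value $182,349.
Year 2: DB = ⌊$182,349 × 125%/6⌋ = $37,989; SL = ⌊$159,149/5⌋ = $31,829 → take DB $37,989. Book value $144,360.
Accumulated through year 2 = $230,335 − $144,360 = $85,975.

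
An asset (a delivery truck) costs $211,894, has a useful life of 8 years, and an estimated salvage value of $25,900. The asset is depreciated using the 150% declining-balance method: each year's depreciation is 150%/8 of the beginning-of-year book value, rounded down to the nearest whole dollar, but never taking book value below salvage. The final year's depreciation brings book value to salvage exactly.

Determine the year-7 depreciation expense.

Depreciable base = $211,894 − $25,900 = $185,994.
Year 1: ⌊$211,894 × 150%/8⌋ = $39,730. Book value $172,164.
Year 2: ⌊$172,164 × 150%/8⌋ = $32,280. Book value $139,884.
Year 3: ⌊$139,884 × 150%/8⌋ = $26,228. Book value $113,656.
Year 4: ⌊$113,656 × 150%/8⌋ = $21,310. Book value $92,346.
Year 5: ⌊$92,346 × 150%/8⌋ = $17,314. Book value $75,032.
Year 6: ⌊$75,032 × 150%/8⌋ = $14,068. Book value $60,964.
Year 7: ⌊$60,964 × 150%/8⌋ = $11,430. Book value $49,534.

$11,430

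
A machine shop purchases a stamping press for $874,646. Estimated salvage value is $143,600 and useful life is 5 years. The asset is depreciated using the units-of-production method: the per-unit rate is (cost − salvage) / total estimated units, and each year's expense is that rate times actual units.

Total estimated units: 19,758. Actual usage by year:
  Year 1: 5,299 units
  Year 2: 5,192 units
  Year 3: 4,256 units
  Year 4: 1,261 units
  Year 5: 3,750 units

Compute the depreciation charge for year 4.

Depreciable base = $874,646 − $143,600 = $731,046.
Rate = $731,046 / 19,758 units = $37 per unit.
Year 1: 5,299 × $37 = $196,063. Book value $678,583.
Year 2: 5,192 × $37 = $192,104. Book value $486,479.
Year 3: 4,256 × $37 = $157,472. Book value $329,007.
Year 4: 1,261 × $37 = $46,657. Book value $282,350.

$46,657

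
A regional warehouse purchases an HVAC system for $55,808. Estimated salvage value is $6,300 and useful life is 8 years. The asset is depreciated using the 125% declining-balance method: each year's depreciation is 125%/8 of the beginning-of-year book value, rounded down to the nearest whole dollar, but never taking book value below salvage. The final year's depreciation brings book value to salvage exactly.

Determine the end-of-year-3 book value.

Depreciable base = $55,808 − $6,300 = $49,508.
Year 1: ⌊$55,808 × 125%/8⌋ = $8,720. Book value $47,088.
Year 2: ⌊$47,088 × 125%/8⌋ = $7,357. Book value $39,731.
Year 3: ⌊$39,731 × 125%/8⌋ = $6,207. Book value $33,524.

$33,524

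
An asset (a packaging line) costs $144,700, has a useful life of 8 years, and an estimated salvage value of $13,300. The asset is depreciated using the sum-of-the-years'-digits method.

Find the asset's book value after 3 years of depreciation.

Depreciable base = $144,700 − $13,300 = $131,400.
Sum of the years' digits = 8+7+6+5+4+3+2+1 = 36.
Year 1: $131,400 × 8/36 = $29,200. Book value $115,500.
Year 2: $131,400 × 7/36 = $25,550. Book value $89,950.
Year 3: $131,400 × 6/36 = $21,900. Book value $68,050.

$68,050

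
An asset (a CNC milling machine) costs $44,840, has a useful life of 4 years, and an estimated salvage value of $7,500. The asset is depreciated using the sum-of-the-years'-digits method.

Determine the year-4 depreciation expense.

$3,734

Depreciable base = $44,840 − $7,500 = $37,340.
Sum of the years' digits = 4+3+2+1 = 10.
Year 1: $37,340 × 4/10 = $14,936. Book value $29,904.
Year 2: $37,340 × 3/10 = $11,202. Book value $18,702.
Year 3: $37,340 × 2/10 = $7,468. Book value $11,234.
Year 4: $37,340 × 1/10 = $3,734. Book value $7,500.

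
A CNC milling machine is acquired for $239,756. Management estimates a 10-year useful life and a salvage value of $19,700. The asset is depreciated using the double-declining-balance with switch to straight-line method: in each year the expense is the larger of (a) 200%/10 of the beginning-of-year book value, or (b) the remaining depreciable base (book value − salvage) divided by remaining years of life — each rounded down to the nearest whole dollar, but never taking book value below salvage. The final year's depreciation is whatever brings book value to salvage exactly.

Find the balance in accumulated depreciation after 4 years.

Depreciable base = $239,756 − $19,700 = $220,056.
Year 1: DB = ⌊$239,756 × 200%/10⌋ = $47,951; SL = ⌊$220,056/10⌋ = $22,005 → take DB $47,951. Book value $191,805.
Year 2: DB = ⌊$191,805 × 200%/10⌋ = $38,361; SL = ⌊$172,105/9⌋ = $19,122 → take DB $38,361. Book value $153,444.
Year 3: DB = ⌊$153,444 × 200%/10⌋ = $30,688; SL = ⌊$133,744/8⌋ = $16,718 → take DB $30,688. Book value $122,756.
Year 4: DB = ⌊$122,756 × 200%/10⌋ = $24,551; SL = ⌊$103,056/7⌋ = $14,722 → take DB $24,551. Book value $98,205.
Accumulated through year 4 = $239,756 − $98,205 = $141,551.

$141,551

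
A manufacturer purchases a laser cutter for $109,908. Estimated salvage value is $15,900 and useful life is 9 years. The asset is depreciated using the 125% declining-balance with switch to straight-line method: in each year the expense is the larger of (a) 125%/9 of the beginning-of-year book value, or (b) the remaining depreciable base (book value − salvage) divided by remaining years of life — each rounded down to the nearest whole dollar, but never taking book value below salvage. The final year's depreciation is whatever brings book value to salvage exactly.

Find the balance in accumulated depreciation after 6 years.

$67,287

Depreciable base = $109,908 − $15,900 = $94,008.
Year 1: DB = ⌊$109,908 × 125%/9⌋ = $15,265; SL = ⌊$94,008/9⌋ = $10,445 → take DB $15,265. Book value $94,643.
Year 2: DB = ⌊$94,643 × 125%/9⌋ = $13,144; SL = ⌊$78,743/8⌋ = $9,842 → take DB $13,144. Book value $81,499.
Year 3: DB = ⌊$81,499 × 125%/9⌋ = $11,319; SL = ⌊$65,599/7⌋ = $9,371 → take DB $11,319. Book value $70,180.
Year 4: DB = ⌊$70,180 × 125%/9⌋ = $9,747; SL = ⌊$54,280/6⌋ = $9,046 → take DB $9,747. Book value $60,433.
Year 5: DB = ⌊$60,433 × 125%/9⌋ = $8,393; SL = ⌊$44,533/5⌋ = $8,906 → take SL $8,906. Book value $51,527.
Year 6: DB = ⌊$51,527 × 125%/9⌋ = $7,156; SL = ⌊$35,627/4⌋ = $8,906 → take SL $8,906. Book value $42,621.
Accumulated through year 6 = $109,908 − $42,621 = $67,287.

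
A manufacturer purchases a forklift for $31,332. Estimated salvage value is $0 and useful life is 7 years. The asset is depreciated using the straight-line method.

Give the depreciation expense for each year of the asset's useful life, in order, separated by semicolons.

$4,476; $4,476; $4,476; $4,476; $4,476; $4,476; $4,476

Depreciable base = $31,332 − $0 = $31,332.
Annual expense = $31,332 / 7 = $4,476.
End of year 1: book value $26,856.
End of year 2: book value $22,380.
End of year 3: book value $17,904.
End of year 4: book value $13,428.
End of year 5: book value $8,952.
End of year 6: book value $4,476.
End of year 7: book value $0.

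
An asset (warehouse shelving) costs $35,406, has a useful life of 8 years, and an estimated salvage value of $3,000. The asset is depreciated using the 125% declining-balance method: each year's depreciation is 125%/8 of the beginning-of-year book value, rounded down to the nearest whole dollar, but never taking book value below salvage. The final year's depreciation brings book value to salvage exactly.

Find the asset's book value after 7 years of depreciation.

$10,781

Depreciable base = $35,406 − $3,000 = $32,406.
Year 1: ⌊$35,406 × 125%/8⌋ = $5,532. Book value $29,874.
Year 2: ⌊$29,874 × 125%/8⌋ = $4,667. Book value $25,207.
Year 3: ⌊$25,207 × 125%/8⌋ = $3,938. Book value $21,269.
Year 4: ⌊$21,269 × 125%/8⌋ = $3,323. Book value $17,946.
Year 5: ⌊$17,946 × 125%/8⌋ = $2,804. Book value $15,142.
Year 6: ⌊$15,142 × 125%/8⌋ = $2,365. Book value $12,777.
Year 7: ⌊$12,777 × 125%/8⌋ = $1,996. Book value $10,781.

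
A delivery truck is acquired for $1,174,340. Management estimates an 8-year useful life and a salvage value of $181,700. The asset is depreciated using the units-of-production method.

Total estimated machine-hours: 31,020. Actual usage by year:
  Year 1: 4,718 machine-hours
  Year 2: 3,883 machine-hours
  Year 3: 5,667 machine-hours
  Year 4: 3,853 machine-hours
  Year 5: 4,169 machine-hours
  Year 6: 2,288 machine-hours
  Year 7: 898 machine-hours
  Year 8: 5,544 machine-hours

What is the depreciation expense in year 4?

$123,296

Depreciable base = $1,174,340 − $181,700 = $992,640.
Rate = $992,640 / 31,020 machine-hours = $32 per machine-hour.
Year 1: 4,718 × $32 = $150,976. Book value $1,023,364.
Year 2: 3,883 × $32 = $124,256. Book value $899,108.
Year 3: 5,667 × $32 = $181,344. Book value $717,764.
Year 4: 3,853 × $32 = $123,296. Book value $594,468.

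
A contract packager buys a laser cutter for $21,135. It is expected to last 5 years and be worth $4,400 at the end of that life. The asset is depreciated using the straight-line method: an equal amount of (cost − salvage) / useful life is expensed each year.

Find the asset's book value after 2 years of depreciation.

Depreciable base = $21,135 − $4,400 = $16,735.
Annual expense = $16,735 / 5 = $3,347.
End of year 1: book value $17,788.
End of year 2: book value $14,441.

$14,441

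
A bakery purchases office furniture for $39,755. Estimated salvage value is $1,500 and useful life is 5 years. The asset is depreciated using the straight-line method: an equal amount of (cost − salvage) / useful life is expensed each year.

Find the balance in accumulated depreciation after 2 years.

$15,302

Depreciable base = $39,755 − $1,500 = $38,255.
Annual expense = $38,255 / 5 = $7,651.
End of year 1: book value $32,104.
End of year 2: book value $24,453.
Accumulated through year 2 = $39,755 − $24,453 = $15,302.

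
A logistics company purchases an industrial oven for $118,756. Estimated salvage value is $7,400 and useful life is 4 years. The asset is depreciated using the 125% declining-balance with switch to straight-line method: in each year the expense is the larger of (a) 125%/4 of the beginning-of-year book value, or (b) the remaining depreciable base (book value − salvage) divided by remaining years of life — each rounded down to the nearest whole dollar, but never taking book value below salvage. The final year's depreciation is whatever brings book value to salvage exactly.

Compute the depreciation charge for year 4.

$24,366

Depreciable base = $118,756 − $7,400 = $111,356.
Year 1: DB = ⌊$118,756 × 125%/4⌋ = $37,111; SL = ⌊$111,356/4⌋ = $27,839 → take DB $37,111. Book value $81,645.
Year 2: DB = ⌊$81,645 × 125%/4⌋ = $25,514; SL = ⌊$74,245/3⌋ = $24,748 → take DB $25,514. Book value $56,131.
Year 3: DB = ⌊$56,131 × 125%/4⌋ = $17,540; SL = ⌊$48,731/2⌋ = $24,365 → take SL $24,365. Book value $31,766.
Year 4 (final): $31,766 − $7,400 = $24,366. Book value $7,400.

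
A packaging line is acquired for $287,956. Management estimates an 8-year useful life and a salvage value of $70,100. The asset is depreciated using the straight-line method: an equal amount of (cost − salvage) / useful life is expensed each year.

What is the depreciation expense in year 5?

Depreciable base = $287,956 − $70,100 = $217,856.
Annual expense = $217,856 / 8 = $27,232.

$27,232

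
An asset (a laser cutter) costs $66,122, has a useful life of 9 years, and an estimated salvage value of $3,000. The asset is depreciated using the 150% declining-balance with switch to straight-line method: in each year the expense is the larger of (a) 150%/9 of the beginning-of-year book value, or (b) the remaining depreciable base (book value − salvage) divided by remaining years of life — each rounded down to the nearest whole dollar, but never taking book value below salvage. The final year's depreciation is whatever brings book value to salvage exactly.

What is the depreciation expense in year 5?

Depreciable base = $66,122 − $3,000 = $63,122.
Year 1: DB = ⌊$66,122 × 150%/9⌋ = $11,020; SL = ⌊$63,122/9⌋ = $7,013 → take DB $11,020. Book value $55,102.
Year 2: DB = ⌊$55,102 × 150%/9⌋ = $9,183; SL = ⌊$52,102/8⌋ = $6,512 → take DB $9,183. Book value $45,919.
Year 3: DB = ⌊$45,919 × 150%/9⌋ = $7,653; SL = ⌊$42,919/7⌋ = $6,131 → take DB $7,653. Book value $38,266.
Year 4: DB = ⌊$38,266 × 150%/9⌋ = $6,377; SL = ⌊$35,266/6⌋ = $5,877 → take DB $6,377. Book value $31,889.
Year 5: DB = ⌊$31,889 × 150%/9⌋ = $5,314; SL = ⌊$28,889/5⌋ = $5,777 → take SL $5,777. Book value $26,112.

$5,777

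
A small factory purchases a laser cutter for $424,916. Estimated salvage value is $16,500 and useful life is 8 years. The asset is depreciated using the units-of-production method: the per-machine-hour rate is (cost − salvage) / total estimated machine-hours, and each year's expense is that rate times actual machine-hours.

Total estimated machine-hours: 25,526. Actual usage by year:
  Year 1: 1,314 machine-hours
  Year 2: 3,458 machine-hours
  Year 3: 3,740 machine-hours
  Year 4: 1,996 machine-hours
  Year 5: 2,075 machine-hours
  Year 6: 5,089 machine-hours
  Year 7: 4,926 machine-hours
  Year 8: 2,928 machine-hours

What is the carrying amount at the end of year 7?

Depreciable base = $424,916 − $16,500 = $408,416.
Rate = $408,416 / 25,526 machine-hours = $16 per machine-hour.
Year 1: 1,314 × $16 = $21,024. Book value $403,892.
Year 2: 3,458 × $16 = $55,328. Book value $348,564.
Year 3: 3,740 × $16 = $59,840. Book value $288,724.
Year 4: 1,996 × $16 = $31,936. Book value $256,788.
Year 5: 2,075 × $16 = $33,200. Book value $223,588.
Year 6: 5,089 × $16 = $81,424. Book value $142,164.
Year 7: 4,926 × $16 = $78,816. Book value $63,348.

$63,348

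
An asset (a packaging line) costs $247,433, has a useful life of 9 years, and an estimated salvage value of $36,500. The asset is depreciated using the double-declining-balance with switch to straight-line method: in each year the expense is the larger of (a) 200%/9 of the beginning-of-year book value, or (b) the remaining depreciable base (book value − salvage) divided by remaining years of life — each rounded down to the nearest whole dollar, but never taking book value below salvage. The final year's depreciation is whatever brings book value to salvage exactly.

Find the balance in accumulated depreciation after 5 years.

Depreciable base = $247,433 − $36,500 = $210,933.
Year 1: DB = ⌊$247,433 × 200%/9⌋ = $54,985; SL = ⌊$210,933/9⌋ = $23,437 → take DB $54,985. Book value $192,448.
Year 2: DB = ⌊$192,448 × 200%/9⌋ = $42,766; SL = ⌊$155,948/8⌋ = $19,493 → take DB $42,766. Book value $149,682.
Year 3: DB = ⌊$149,682 × 200%/9⌋ = $33,262; SL = ⌊$113,182/7⌋ = $16,168 → take DB $33,262. Book value $116,420.
Year 4: DB = ⌊$116,420 × 200%/9⌋ = $25,871; SL = ⌊$79,920/6⌋ = $13,320 → take DB $25,871. Book value $90,549.
Year 5: DB = ⌊$90,549 × 200%/9⌋ = $20,122; SL = ⌊$54,049/5⌋ = $10,809 → take DB $20,122. Book value $70,427.
Accumulated through year 5 = $247,433 − $70,427 = $177,006.

$177,006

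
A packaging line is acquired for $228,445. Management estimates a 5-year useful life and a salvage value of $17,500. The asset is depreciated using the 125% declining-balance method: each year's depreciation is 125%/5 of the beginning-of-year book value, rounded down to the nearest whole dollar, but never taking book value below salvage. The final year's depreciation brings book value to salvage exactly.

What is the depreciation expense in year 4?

Depreciable base = $228,445 − $17,500 = $210,945.
Year 1: ⌊$228,445 × 125%/5⌋ = $57,111. Book value $171,334.
Year 2: ⌊$171,334 × 125%/5⌋ = $42,833. Book value $128,501.
Year 3: ⌊$128,501 × 125%/5⌋ = $32,125. Book value $96,376.
Year 4: ⌊$96,376 × 125%/5⌋ = $24,094. Book value $72,282.

$24,094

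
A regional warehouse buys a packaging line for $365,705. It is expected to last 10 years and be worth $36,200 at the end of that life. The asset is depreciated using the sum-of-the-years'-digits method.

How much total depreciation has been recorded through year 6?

$269,595

Depreciable base = $365,705 − $36,200 = $329,505.
Sum of the years' digits = 10+9+8+7+6+5+4+3+2+1 = 55.
Year 1: $329,505 × 10/55 = $59,910. Book value $305,795.
Year 2: $329,505 × 9/55 = $53,919. Book value $251,876.
Year 3: $329,505 × 8/55 = $47,928. Book value $203,948.
Year 4: $329,505 × 7/55 = $41,937. Book value $162,011.
Year 5: $329,505 × 6/55 = $35,946. Book value $126,065.
Year 6: $329,505 × 5/55 = $29,955. Book value $96,110.
Accumulated through year 6 = $365,705 − $96,110 = $269,595.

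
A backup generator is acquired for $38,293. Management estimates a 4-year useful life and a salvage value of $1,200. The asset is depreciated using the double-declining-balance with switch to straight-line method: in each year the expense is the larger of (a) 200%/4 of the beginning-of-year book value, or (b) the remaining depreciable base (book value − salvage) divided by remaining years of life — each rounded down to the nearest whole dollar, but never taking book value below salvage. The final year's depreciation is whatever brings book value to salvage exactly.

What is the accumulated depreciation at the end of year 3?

$33,506

Depreciable base = $38,293 − $1,200 = $37,093.
Year 1: DB = ⌊$38,293 × 200%/4⌋ = $19,146; SL = ⌊$37,093/4⌋ = $9,273 → take DB $19,146. Book value $19,147.
Year 2: DB = ⌊$19,147 × 200%/4⌋ = $9,573; SL = ⌊$17,947/3⌋ = $5,982 → take DB $9,573. Book value $9,574.
Year 3: DB = ⌊$9,574 × 200%/4⌋ = $4,787; SL = ⌊$8,374/2⌋ = $4,187 → take DB $4,787. Book value $4,787.
Accumulated through year 3 = $38,293 − $4,787 = $33,506.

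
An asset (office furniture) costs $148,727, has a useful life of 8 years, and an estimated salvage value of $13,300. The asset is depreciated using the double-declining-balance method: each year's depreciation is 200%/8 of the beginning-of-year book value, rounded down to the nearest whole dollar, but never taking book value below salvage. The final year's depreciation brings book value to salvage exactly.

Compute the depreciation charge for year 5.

Depreciable base = $148,727 − $13,300 = $135,427.
Year 1: ⌊$148,727 × 200%/8⌋ = $37,181. Book value $111,546.
Year 2: ⌊$111,546 × 200%/8⌋ = $27,886. Book value $83,660.
Year 3: ⌊$83,660 × 200%/8⌋ = $20,915. Book value $62,745.
Year 4: ⌊$62,745 × 200%/8⌋ = $15,686. Book value $47,059.
Year 5: ⌊$47,059 × 200%/8⌋ = $11,764. Book value $35,295.

$11,764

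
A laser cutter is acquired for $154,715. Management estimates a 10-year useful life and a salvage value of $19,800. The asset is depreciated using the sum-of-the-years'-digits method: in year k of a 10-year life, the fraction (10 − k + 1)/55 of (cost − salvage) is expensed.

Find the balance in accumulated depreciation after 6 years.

$110,385

Depreciable base = $154,715 − $19,800 = $134,915.
Sum of the years' digits = 10+9+8+7+6+5+4+3+2+1 = 55.
Year 1: $134,915 × 10/55 = $24,530. Book value $130,185.
Year 2: $134,915 × 9/55 = $22,077. Book value $108,108.
Year 3: $134,915 × 8/55 = $19,624. Book value $88,484.
Year 4: $134,915 × 7/55 = $17,171. Book value $71,313.
Year 5: $134,915 × 6/55 = $14,718. Book value $56,595.
Year 6: $134,915 × 5/55 = $12,265. Book value $44,330.
Accumulated through year 6 = $154,715 − $44,330 = $110,385.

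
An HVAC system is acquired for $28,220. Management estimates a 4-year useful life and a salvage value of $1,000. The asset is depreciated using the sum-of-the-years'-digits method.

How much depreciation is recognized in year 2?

$8,166

Depreciable base = $28,220 − $1,000 = $27,220.
Sum of the years' digits = 4+3+2+1 = 10.
Year 1: $27,220 × 4/10 = $10,888. Book value $17,332.
Year 2: $27,220 × 3/10 = $8,166. Book value $9,166.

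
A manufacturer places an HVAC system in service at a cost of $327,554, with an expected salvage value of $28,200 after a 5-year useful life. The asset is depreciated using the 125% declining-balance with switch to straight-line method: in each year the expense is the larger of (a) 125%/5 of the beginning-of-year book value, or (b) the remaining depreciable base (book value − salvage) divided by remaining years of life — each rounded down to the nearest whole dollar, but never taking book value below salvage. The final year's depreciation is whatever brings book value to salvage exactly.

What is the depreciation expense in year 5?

$52,017

Depreciable base = $327,554 − $28,200 = $299,354.
Year 1: DB = ⌊$327,554 × 125%/5⌋ = $81,888; SL = ⌊$299,354/5⌋ = $59,870 → take DB $81,888. Book value $245,666.
Year 2: DB = ⌊$245,666 × 125%/5⌋ = $61,416; SL = ⌊$217,466/4⌋ = $54,366 → take DB $61,416. Book value $184,250.
Year 3: DB = ⌊$184,250 × 125%/5⌋ = $46,062; SL = ⌊$156,050/3⌋ = $52,016 → take SL $52,016. Book value $132,234.
Year 4: DB = ⌊$132,234 × 125%/5⌋ = $33,058; SL = ⌊$104,034/2⌋ = $52,017 → take SL $52,017. Book value $80,217.
Year 5 (final): $80,217 − $28,200 = $52,017. Book value $28,200.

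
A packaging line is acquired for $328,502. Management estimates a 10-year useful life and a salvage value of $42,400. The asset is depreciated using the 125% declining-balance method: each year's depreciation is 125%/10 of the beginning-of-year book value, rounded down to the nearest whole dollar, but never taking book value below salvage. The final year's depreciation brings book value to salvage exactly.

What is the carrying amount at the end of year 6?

Depreciable base = $328,502 − $42,400 = $286,102.
Year 1: ⌊$328,502 × 125%/10⌋ = $41,062. Book value $287,440.
Year 2: ⌊$287,440 × 125%/10⌋ = $35,930. Book value $251,510.
Year 3: ⌊$251,510 × 125%/10⌋ = $31,438. Book value $220,072.
Year 4: ⌊$220,072 × 125%/10⌋ = $27,509. Book value $192,563.
Year 5: ⌊$192,563 × 125%/10⌋ = $24,070. Book value $168,493.
Year 6: ⌊$168,493 × 125%/10⌋ = $21,061. Book value $147,432.

$147,432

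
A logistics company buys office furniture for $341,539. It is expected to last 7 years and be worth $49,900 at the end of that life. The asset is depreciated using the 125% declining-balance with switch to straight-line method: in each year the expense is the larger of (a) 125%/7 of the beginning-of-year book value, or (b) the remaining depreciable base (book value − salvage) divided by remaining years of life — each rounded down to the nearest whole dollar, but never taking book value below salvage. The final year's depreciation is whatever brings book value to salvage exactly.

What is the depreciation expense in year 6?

Depreciable base = $341,539 − $49,900 = $291,639.
Year 1: DB = ⌊$341,539 × 125%/7⌋ = $60,989; SL = ⌊$291,639/7⌋ = $41,662 → take DB $60,989. Book value $280,550.
Year 2: DB = ⌊$280,550 × 125%/7⌋ = $50,098; SL = ⌊$230,650/6⌋ = $38,441 → take DB $50,098. Book value $230,452.
Year 3: DB = ⌊$230,452 × 125%/7⌋ = $41,152; SL = ⌊$180,552/5⌋ = $36,110 → take DB $41,152. Book value $189,300.
Year 4: DB = ⌊$189,300 × 125%/7⌋ = $33,803; SL = ⌊$139,400/4⌋ = $34,850 → take SL $34,850. Book value $154,450.
Year 5: DB = ⌊$154,450 × 125%/7⌋ = $27,580; SL = ⌊$104,550/3⌋ = $34,850 → take SL $34,850. Book value $119,600.
Year 6: DB = ⌊$119,600 × 125%/7⌋ = $21,357; SL = ⌊$69,700/2⌋ = $34,850 → take SL $34,850. Book value $84,750.

$34,850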